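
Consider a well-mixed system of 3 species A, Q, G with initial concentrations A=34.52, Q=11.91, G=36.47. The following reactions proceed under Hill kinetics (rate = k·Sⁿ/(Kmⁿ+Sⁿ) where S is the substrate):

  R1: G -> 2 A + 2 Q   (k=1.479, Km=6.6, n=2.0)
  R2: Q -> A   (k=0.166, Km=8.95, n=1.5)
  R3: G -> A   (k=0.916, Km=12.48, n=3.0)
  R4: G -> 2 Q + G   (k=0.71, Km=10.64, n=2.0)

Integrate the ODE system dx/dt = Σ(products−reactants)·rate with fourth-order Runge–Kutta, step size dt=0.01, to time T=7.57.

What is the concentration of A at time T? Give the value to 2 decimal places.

A at T = 62.92

RK4 with dt=0.01: 757 steps to T=7.57. Trajectory (selected grid times):
t=0.00: A=34.52 Q=11.91 G=36.47
t=0.84: A=37.75 Q=15.32 G=34.53
t=1.68: A=40.97 Q=18.69 G=32.60
t=2.52: A=44.19 Q=22.04 G=30.69
t=3.36: A=47.39 Q=25.35 G=28.79
t=4.21: A=50.60 Q=28.66 G=26.88
t=5.05: A=53.74 Q=31.90 G=25.02
t=5.89: A=56.85 Q=35.08 G=23.19
t=6.73: A=59.92 Q=38.21 G=21.40
t=7.57: A=62.92 Q=41.28 G=19.64
Read off A at T=7.57: 62.92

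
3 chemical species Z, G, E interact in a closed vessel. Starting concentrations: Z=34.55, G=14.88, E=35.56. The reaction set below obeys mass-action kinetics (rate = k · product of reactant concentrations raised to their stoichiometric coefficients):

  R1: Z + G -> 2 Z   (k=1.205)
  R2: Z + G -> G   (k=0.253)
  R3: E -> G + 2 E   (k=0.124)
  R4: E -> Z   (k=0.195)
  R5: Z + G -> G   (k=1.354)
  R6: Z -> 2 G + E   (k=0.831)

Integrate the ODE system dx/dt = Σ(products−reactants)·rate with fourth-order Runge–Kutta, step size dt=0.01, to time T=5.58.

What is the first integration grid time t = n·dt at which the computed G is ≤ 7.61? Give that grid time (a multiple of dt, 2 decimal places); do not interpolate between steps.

RK4 with dt=0.01: 558 steps to T=5.58. Trajectory (selected grid times):
t=0.00: Z=34.55 G=14.88 E=35.56
t=0.01: Z=32.66 G=10.43 E=35.81
t=0.02: Z=31.32 G=7.57 E=36.05
t=0.62: Z=15.37 G=1.66 E=44.96
t=1.24: Z=9.60 G=1.88 E=49.08
t=1.86: Z=7.33 G=2.07 E=51.14
t=2.48: Z=6.45 G=2.20 E=52.37
t=3.10: Z=6.13 G=2.26 E=53.27
t=3.72: Z=6.04 G=2.30 E=54.04
t=4.34: Z=6.04 G=2.31 E=54.75
t=4.96: Z=6.08 G=2.32 E=55.45
t=5.58: Z=6.15 G=2.32 E=56.14
G(0.01)=10.429 > 7.61 but G(0.02)=7.575 ≤ 7.61, so the first grid time is t=0.02.

Threshold first reached at t = 0.02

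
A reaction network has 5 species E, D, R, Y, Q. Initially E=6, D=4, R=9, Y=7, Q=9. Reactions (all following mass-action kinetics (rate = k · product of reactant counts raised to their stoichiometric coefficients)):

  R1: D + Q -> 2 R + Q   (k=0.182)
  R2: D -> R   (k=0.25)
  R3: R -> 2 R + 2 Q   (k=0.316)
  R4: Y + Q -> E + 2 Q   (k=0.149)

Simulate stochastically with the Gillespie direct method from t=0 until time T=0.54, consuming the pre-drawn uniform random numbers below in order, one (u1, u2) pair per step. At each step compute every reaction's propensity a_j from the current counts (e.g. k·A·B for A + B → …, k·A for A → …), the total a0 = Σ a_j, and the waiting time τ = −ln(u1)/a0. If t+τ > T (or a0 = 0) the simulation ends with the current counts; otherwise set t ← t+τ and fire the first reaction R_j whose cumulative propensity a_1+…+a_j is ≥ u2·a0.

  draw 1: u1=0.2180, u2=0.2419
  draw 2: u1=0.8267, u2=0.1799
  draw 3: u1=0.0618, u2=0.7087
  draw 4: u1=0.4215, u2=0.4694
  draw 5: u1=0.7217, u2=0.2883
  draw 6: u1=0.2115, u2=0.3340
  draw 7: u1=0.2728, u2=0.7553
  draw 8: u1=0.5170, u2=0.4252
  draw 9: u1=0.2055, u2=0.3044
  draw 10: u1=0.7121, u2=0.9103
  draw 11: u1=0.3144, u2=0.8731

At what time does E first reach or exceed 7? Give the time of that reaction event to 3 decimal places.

t=0.000: E=6 D=4 R=9 Y=7 Q=9
Draw 1: a1=6.552, a2=1.000, a3=2.844, a4=9.387, a0=19.783; τ=−ln(0.2180)/19.783=0.077 → t=0.077; u2·a0=0.2419·19.783=4.786 ≤ a1=6.552 → R1 fires; E=6 D=3 R=11 Y=7 Q=9
Draw 2: a1=4.914, a2=0.750, a3=3.476, a4=9.387, a0=18.527; τ=−ln(0.8267)/18.527=0.010 → t=0.087; u2·a0=0.1799·18.527=3.333 ≤ a1=4.914 → R1 fires; E=6 D=2 R=13 Y=7 Q=9
Draw 3: a1=3.276, a2=0.500, a3=4.108, a4=9.387, a0=17.271; τ=−ln(0.0618)/17.271=0.161 → t=0.248; u2·a0=0.7087·17.271=12.240; a1+…+a3=7.884 < 12.240 ≤ a1+…+a4=17.271 → R4 fires; E=7 D=2 R=13 Y=6 Q=10
Draw 4: a1=3.640, a2=0.500, a3=4.108, a4=8.940, a0=17.188; τ=−ln(0.4215)/17.188=0.050 → t=0.299; u2·a0=0.4694·17.188=8.068; a1+a2=4.140 < 8.068 ≤ a1+…+a3=8.248 → R3 fires; E=7 D=2 R=14 Y=6 Q=12
Draw 5: a1=4.368, a2=0.500, a3=4.424, a4=10.728, a0=20.020; τ=−ln(0.7217)/20.020=0.016 → t=0.315; u2·a0=0.2883·20.020=5.772; a1+a2=4.868 < 5.772 ≤ a1+…+a3=9.292 → R3 fires; E=7 D=2 R=15 Y=6 Q=14
Draw 6: a1=5.096, a2=0.500, a3=4.740, a4=12.516, a0=22.852; τ=−ln(0.2115)/22.852=0.068 → t=0.383; u2·a0=0.3340·22.852=7.633; a1+a2=5.596 < 7.633 ≤ a1+…+a3=10.336 → R3 fires; E=7 D=2 R=16 Y=6 Q=16
Draw 7: a1=5.824, a2=0.500, a3=5.056, a4=14.304, a0=25.684; τ=−ln(0.2728)/25.684=0.051 → t=0.434; u2·a0=0.7553·25.684=19.399; a1+…+a3=11.380 < 19.399 ≤ a1+…+a4=25.684 → R4 fires; E=8 D=2 R=16 Y=5 Q=17
Draw 8: a1=6.188, a2=0.500, a3=5.056, a4=12.665, a0=24.409; τ=−ln(0.5170)/24.409=0.027 → t=0.461; u2·a0=0.4252·24.409=10.379; a1+a2=6.688 < 10.379 ≤ a1+…+a3=11.744 → R3 fires; E=8 D=2 R=17 Y=5 Q=19
Draw 9: a1=6.916, a2=0.500, a3=5.372, a4=14.155, a0=26.943; τ=−ln(0.2055)/26.943=0.059 → t=0.519; u2·a0=0.3044·26.943=8.201; a1+a2=7.416 < 8.201 ≤ a1+…+a3=12.788 → R3 fires; E=8 D=2 R=18 Y=5 Q=21
Draw 10: a1=7.644, a2=0.500, a3=5.688, a4=15.645, a0=29.477; τ=−ln(0.7121)/29.477=0.012 → t=0.531; u2·a0=0.9103·29.477=26.833; a1+…+a3=13.832 < 26.833 ≤ a1+…+a4=29.477 → R4 fires; E=9 D=2 R=18 Y=4 Q=22
Draw 11: a1=8.008, a2=0.500, a3=5.688, a4=13.112, a0=27.308; τ=−ln(0.3144)/27.308=0.042 → t=0.573 > T=0.54: stop.
E first becomes ≥ 7 when it reaches 7 at the event at t=0.248.

Threshold first reached at t = 0.248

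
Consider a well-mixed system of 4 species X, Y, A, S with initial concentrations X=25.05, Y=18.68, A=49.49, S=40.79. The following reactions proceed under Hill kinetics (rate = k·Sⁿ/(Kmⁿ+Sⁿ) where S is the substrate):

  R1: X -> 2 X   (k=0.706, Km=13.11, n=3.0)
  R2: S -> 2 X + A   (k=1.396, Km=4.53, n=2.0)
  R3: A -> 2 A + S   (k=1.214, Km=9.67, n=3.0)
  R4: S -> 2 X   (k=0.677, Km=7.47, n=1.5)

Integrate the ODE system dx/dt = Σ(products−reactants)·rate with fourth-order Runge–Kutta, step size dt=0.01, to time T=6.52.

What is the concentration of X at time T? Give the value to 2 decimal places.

X at T = 55.52

RK4 with dt=0.01: 652 steps to T=6.52. Trajectory (selected grid times):
t=0.00: X=25.05 Y=18.68 A=49.49 S=40.79
t=0.72: X=28.39 Y=18.68 A=51.35 S=40.21
t=1.45: X=31.80 Y=18.68 A=53.24 S=39.63
t=2.17: X=35.16 Y=18.68 A=55.10 S=39.06
t=2.90: X=38.57 Y=18.68 A=56.99 S=38.48
t=3.62: X=41.95 Y=18.68 A=58.85 S=37.91
t=4.35: X=45.36 Y=18.68 A=60.73 S=37.33
t=5.07: X=48.74 Y=18.68 A=62.59 S=36.77
t=5.80: X=52.15 Y=18.68 A=64.48 S=36.19
t=6.52: X=55.52 Y=18.68 A=66.34 S=35.63
Read off X at T=6.52: 55.52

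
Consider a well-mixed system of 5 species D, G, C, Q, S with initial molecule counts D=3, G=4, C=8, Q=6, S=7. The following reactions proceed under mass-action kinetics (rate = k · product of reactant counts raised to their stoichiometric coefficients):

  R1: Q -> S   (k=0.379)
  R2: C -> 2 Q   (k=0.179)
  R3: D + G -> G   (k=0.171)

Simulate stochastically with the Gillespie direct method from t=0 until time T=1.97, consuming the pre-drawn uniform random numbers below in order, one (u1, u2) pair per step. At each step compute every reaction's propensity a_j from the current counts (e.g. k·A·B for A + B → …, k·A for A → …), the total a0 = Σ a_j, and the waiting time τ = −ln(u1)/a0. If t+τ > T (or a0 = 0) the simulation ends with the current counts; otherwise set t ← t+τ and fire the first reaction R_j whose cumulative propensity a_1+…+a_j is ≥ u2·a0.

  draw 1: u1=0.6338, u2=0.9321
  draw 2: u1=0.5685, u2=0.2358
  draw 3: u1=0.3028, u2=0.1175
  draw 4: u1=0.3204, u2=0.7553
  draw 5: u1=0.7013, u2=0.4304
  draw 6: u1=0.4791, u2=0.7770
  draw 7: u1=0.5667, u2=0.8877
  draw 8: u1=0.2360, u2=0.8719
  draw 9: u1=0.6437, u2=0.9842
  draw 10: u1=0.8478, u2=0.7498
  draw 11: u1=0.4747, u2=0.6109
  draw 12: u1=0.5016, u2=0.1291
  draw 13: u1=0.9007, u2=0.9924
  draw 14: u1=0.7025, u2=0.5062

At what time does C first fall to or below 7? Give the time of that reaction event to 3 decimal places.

Threshold first reached at t = 0.806

t=0.000: D=3 G=4 C=8 Q=6 S=7
Draw 1: a1=2.274, a2=1.432, a3=2.052, a0=5.758; τ=−ln(0.6338)/5.758=0.079 → t=0.079; u2·a0=0.9321·5.758=5.367; a1+a2=3.706 < 5.367 ≤ a1+…+a3=5.758 → R3 fires; D=2 G=4 C=8 Q=6 S=7
Draw 2: a1=2.274, a2=1.432, a3=1.368, a0=5.074; τ=−ln(0.5685)/5.074=0.111 → t=0.191; u2·a0=0.2358·5.074=1.196 ≤ a1=2.274 → R1 fires; D=2 G=4 C=8 Q=5 S=8
Draw 3: a1=1.895, a2=1.432, a3=1.368, a0=4.695; τ=−ln(0.3028)/4.695=0.254 → t=0.445; u2·a0=0.1175·4.695=0.552 ≤ a1=1.895 → R1 fires; D=2 G=4 C=8 Q=4 S=9
Draw 4: a1=1.516, a2=1.432, a3=1.368, a0=4.316; τ=−ln(0.3204)/4.316=0.264 → t=0.709; u2·a0=0.7553·4.316=3.260; a1+a2=2.948 < 3.260 ≤ a1+…+a3=4.316 → R3 fires; D=1 G=4 C=8 Q=4 S=9
Draw 5: a1=1.516, a2=1.432, a3=0.684, a0=3.632; τ=−ln(0.7013)/3.632=0.098 → t=0.806; u2·a0=0.4304·3.632=1.563; a1=1.516 < 1.563 ≤ a1+a2=2.948 → R2 fires; D=1 G=4 C=7 Q=6 S=9
Draw 6: a1=2.274, a2=1.253, a3=0.684, a0=4.211; τ=−ln(0.4791)/4.211=0.175 → t=0.981; u2·a0=0.7770·4.211=3.272; a1=2.274 < 3.272 ≤ a1+a2=3.527 → R2 fires; D=1 G=4 C=6 Q=8 S=9
Draw 7: a1=3.032, a2=1.074, a3=0.684, a0=4.790; τ=−ln(0.5667)/4.790=0.119 → t=1.100; u2·a0=0.8877·4.790=4.252; a1+a2=4.106 < 4.252 ≤ a1+…+a3=4.790 → R3 fires; D=0 G=4 C=6 Q=8 S=9
Draw 8: a1=3.032, a2=1.074, a3=0.000, a0=4.106; τ=−ln(0.2360)/4.106=0.352 → t=1.451; u2·a0=0.8719·4.106=3.580; a1=3.032 < 3.580 ≤ a1+a2=4.106 → R2 fires; D=0 G=4 C=5 Q=10 S=9
Draw 9: a1=3.790, a2=0.895, a3=0.000, a0=4.685; τ=−ln(0.6437)/4.685=0.094 → t=1.545; u2·a0=0.9842·4.685=4.611; a1=3.790 < 4.611 ≤ a1+a2=4.685 → R2 fires; D=0 G=4 C=4 Q=12 S=9
Draw 10: a1=4.548, a2=0.716, a3=0.000, a0=5.264; τ=−ln(0.8478)/5.264=0.031 → t=1.577; u2·a0=0.7498·5.264=3.947 ≤ a1=4.548 → R1 fires; D=0 G=4 C=4 Q=11 S=10
Draw 11: a1=4.169, a2=0.716, a3=0.000, a0=4.885; τ=−ln(0.4747)/4.885=0.153 → t=1.729; u2·a0=0.6109·4.885=2.984 ≤ a1=4.169 → R1 fires; D=0 G=4 C=4 Q=10 S=11
Draw 12: a1=3.790, a2=0.716, a3=0.000, a0=4.506; τ=−ln(0.5016)/4.506=0.153 → t=1.882; u2·a0=0.1291·4.506=0.582 ≤ a1=3.790 → R1 fires; D=0 G=4 C=4 Q=9 S=12
Draw 13: a1=3.411, a2=0.716, a3=0.000, a0=4.127; τ=−ln(0.9007)/4.127=0.025 → t=1.908; u2·a0=0.9924·4.127=4.096; a1=3.411 < 4.096 ≤ a1+a2=4.127 → R2 fires; D=0 G=4 C=3 Q=11 S=12
Draw 14: a1=4.169, a2=0.537, a3=0.000, a0=4.706; τ=−ln(0.7025)/4.706=0.075 → t=1.983 > T=1.97: stop.
C first becomes ≤ 7 when it reaches 7 at the event at t=0.806.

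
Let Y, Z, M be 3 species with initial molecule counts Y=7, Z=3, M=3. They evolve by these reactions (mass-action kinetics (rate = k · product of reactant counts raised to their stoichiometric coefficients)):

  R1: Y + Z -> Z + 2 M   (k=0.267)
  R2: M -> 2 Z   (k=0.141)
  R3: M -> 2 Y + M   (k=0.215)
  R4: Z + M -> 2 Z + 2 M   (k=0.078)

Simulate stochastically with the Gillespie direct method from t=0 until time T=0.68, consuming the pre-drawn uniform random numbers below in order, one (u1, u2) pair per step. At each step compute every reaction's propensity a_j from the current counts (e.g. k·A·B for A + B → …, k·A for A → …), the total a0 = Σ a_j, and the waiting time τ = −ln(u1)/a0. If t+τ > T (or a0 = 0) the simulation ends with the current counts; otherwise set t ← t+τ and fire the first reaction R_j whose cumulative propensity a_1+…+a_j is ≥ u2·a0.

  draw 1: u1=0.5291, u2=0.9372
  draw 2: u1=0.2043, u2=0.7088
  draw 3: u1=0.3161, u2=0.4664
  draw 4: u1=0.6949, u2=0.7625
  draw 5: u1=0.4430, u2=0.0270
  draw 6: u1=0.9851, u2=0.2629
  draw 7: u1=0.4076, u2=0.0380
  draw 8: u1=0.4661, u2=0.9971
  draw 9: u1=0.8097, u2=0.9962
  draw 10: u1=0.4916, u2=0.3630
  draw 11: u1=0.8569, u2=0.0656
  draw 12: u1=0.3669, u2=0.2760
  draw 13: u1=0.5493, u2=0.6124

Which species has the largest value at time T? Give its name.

t=0.000: Y=7 Z=3 M=3
Draw 1: a1=5.607, a2=0.423, a3=0.645, a4=0.702, a0=7.377; τ=−ln(0.5291)/7.377=0.086 → t=0.086; u2·a0=0.9372·7.377=6.914; a1+…+a3=6.675 < 6.914 ≤ a1+…+a4=7.377 → R4 fires; Y=7 Z=4 M=4
Draw 2: a1=7.476, a2=0.564, a3=0.860, a4=1.248, a0=10.148; τ=−ln(0.2043)/10.148=0.157 → t=0.243; u2·a0=0.7088·10.148=7.193 ≤ a1=7.476 → R1 fires; Y=6 Z=4 M=6
Draw 3: a1=6.408, a2=0.846, a3=1.290, a4=1.872, a0=10.416; τ=−ln(0.3161)/10.416=0.111 → t=0.353; u2·a0=0.4664·10.416=4.858 ≤ a1=6.408 → R1 fires; Y=5 Z=4 M=8
Draw 4: a1=5.340, a2=1.128, a3=1.720, a4=2.496, a0=10.684; τ=−ln(0.6949)/10.684=0.034 → t=0.387; u2·a0=0.7625·10.684=8.147; a1+a2=6.468 < 8.147 ≤ a1+…+a3=8.188 → R3 fires; Y=7 Z=4 M=8
Draw 5: a1=7.476, a2=1.128, a3=1.720, a4=2.496, a0=12.820; τ=−ln(0.4430)/12.820=0.064 → t=0.451; u2·a0=0.0270·12.820=0.346 ≤ a1=7.476 → R1 fires; Y=6 Z=4 M=10
Draw 6: a1=6.408, a2=1.410, a3=2.150, a4=3.120, a0=13.088; τ=−ln(0.9851)/13.088=0.001 → t=0.452; u2·a0=0.2629·13.088=3.441 ≤ a1=6.408 → R1 fires; Y=5 Z=4 M=12
Draw 7: a1=5.340, a2=1.692, a3=2.580, a4=3.744, a0=13.356; τ=−ln(0.4076)/13.356=0.067 → t=0.519; u2·a0=0.0380·13.356=0.508 ≤ a1=5.340 → R1 fires; Y=4 Z=4 M=14
Draw 8: a1=4.272, a2=1.974, a3=3.010, a4=4.368, a0=13.624; τ=−ln(0.4661)/13.624=0.056 → t=0.575; u2·a0=0.9971·13.624=13.584; a1+…+a3=9.256 < 13.584 ≤ a1+…+a4=13.624 → R4 fires; Y=4 Z=5 M=15
Draw 9: a1=5.340, a2=2.115, a3=3.225, a4=5.850, a0=16.530; τ=−ln(0.8097)/16.530=0.013 → t=0.588; u2·a0=0.9962·16.530=16.467; a1+…+a3=10.680 < 16.467 ≤ a1+…+a4=16.530 → R4 fires; Y=4 Z=6 M=16
Draw 10: a1=6.408, a2=2.256, a3=3.440, a4=7.488, a0=19.592; τ=−ln(0.4916)/19.592=0.036 → t=0.624; u2·a0=0.3630·19.592=7.112; a1=6.408 < 7.112 ≤ a1+a2=8.664 → R2 fires; Y=4 Z=8 M=15
Draw 11: a1=8.544, a2=2.115, a3=3.225, a4=9.360, a0=23.244; τ=−ln(0.8569)/23.244=0.007 → t=0.631; u2·a0=0.0656·23.244=1.525 ≤ a1=8.544 → R1 fires; Y=3 Z=8 M=17
Draw 12: a1=6.408, a2=2.397, a3=3.655, a4=10.608, a0=23.068; τ=−ln(0.3669)/23.068=0.043 → t=0.674; u2·a0=0.2760·23.068=6.367 ≤ a1=6.408 → R1 fires; Y=2 Z=8 M=19
Draw 13: a1=4.272, a2=2.679, a3=4.085, a4=11.856, a0=22.892; τ=−ln(0.5493)/22.892=0.026 → t=0.701 > T=0.68: stop.
At T=0.68: Y=2 Z=8 M=19; the largest is M.

Dominant species at T: M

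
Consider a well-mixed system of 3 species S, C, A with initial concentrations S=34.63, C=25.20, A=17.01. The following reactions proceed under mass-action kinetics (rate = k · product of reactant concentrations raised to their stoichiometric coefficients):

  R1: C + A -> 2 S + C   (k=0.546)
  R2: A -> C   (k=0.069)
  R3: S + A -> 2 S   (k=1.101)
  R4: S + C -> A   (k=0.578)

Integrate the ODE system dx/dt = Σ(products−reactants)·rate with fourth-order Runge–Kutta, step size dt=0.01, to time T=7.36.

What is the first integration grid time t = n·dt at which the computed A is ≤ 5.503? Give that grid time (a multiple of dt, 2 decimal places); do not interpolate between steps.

Threshold first reached at t = 0.06

RK4 with dt=0.01: 736 steps to T=7.36. Trajectory (selected grid times):
t=0.00: S=34.63 C=25.20 A=17.01
t=0.05: S=50.53 C=7.02 A=5.75
t=0.06: S=51.95 C=5.22 A=4.50
t=0.82: S=56.66 C=0.00 A=0.00
t=1.64: S=56.66 C=0.00 A=0.00
t=2.45: S=56.66 C=0.00 A=0.00
t=3.27: S=56.66 C=0.00 A=0.00
t=4.09: S=56.66 C=0.00 A=0.00
t=4.91: S=56.66 C=0.00 A=0.00
t=5.72: S=56.66 C=0.00 A=0.00
t=6.54: S=56.66 C=0.00 A=0.00
t=7.36: S=56.66 C=0.00 A=0.00
A(0.05)=5.753 > 5.503 but A(0.06)=4.499 ≤ 5.503, so the first grid time is t=0.06.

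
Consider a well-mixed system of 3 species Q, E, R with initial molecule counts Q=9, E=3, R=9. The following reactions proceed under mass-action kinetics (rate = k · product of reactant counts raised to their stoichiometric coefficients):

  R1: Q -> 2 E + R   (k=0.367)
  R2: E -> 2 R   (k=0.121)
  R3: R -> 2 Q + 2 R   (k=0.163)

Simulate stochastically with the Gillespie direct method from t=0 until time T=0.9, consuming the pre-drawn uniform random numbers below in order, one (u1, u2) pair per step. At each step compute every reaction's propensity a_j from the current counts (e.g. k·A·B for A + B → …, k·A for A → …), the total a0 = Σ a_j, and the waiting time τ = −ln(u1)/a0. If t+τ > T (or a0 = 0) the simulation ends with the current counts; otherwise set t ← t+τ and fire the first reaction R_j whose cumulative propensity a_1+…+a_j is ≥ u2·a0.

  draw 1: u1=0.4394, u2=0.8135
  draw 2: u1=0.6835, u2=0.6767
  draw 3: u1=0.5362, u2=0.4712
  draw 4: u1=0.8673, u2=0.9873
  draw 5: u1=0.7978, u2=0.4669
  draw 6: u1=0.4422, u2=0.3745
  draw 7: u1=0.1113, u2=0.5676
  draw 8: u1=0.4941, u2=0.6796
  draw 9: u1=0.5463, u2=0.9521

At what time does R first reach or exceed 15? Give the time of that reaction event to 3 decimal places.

t=0.000: Q=9 E=3 R=9
Draw 1: a1=3.303, a2=0.363, a3=1.467, a0=5.133; τ=−ln(0.4394)/5.133=0.160 → t=0.160; u2·a0=0.8135·5.133=4.176; a1+a2=3.666 < 4.176 ≤ a1+…+a3=5.133 → R3 fires; Q=11 E=3 R=10
Draw 2: a1=4.037, a2=0.363, a3=1.630, a0=6.030; τ=−ln(0.6835)/6.030=0.063 → t=0.223; u2·a0=0.6767·6.030=4.081; a1=4.037 < 4.081 ≤ a1+a2=4.400 → R2 fires; Q=11 E=2 R=12
Draw 3: a1=4.037, a2=0.242, a3=1.956, a0=6.235; τ=−ln(0.5362)/6.235=0.100 → t=0.323; u2·a0=0.4712·6.235=2.938 ≤ a1=4.037 → R1 fires; Q=10 E=4 R=13
Draw 4: a1=3.670, a2=0.484, a3=2.119, a0=6.273; τ=−ln(0.8673)/6.273=0.023 → t=0.346; u2·a0=0.9873·6.273=6.193; a1+a2=4.154 < 6.193 ≤ a1+…+a3=6.273 → R3 fires; Q=12 E=4 R=14
Draw 5: a1=4.404, a2=0.484, a3=2.282, a0=7.170; τ=−ln(0.7978)/7.170=0.032 → t=0.377; u2·a0=0.4669·7.170=3.348 ≤ a1=4.404 → R1 fires; Q=11 E=6 R=15
Draw 6: a1=4.037, a2=0.726, a3=2.445, a0=7.208; τ=−ln(0.4422)/7.208=0.113 → t=0.491; u2·a0=0.3745·7.208=2.699 ≤ a1=4.037 → R1 fires; Q=10 E=8 R=16
Draw 7: a1=3.670, a2=0.968, a3=2.608, a0=7.246; τ=−ln(0.1113)/7.246=0.303 → t=0.794; u2·a0=0.5676·7.246=4.113; a1=3.670 < 4.113 ≤ a1+a2=4.638 → R2 fires; Q=10 E=7 R=18
Draw 8: a1=3.670, a2=0.847, a3=2.934, a0=7.451; τ=−ln(0.4941)/7.451=0.095 → t=0.888; u2·a0=0.6796·7.451=5.064; a1+a2=4.517 < 5.064 ≤ a1+…+a3=7.451 → R3 fires; Q=12 E=7 R=19
Draw 9: a1=4.404, a2=0.847, a3=3.097, a0=8.348; τ=−ln(0.5463)/8.348=0.072 → t=0.961 > T=0.9: stop.
R first becomes ≥ 15 when it reaches 15 at the event at t=0.377.

Threshold first reached at t = 0.377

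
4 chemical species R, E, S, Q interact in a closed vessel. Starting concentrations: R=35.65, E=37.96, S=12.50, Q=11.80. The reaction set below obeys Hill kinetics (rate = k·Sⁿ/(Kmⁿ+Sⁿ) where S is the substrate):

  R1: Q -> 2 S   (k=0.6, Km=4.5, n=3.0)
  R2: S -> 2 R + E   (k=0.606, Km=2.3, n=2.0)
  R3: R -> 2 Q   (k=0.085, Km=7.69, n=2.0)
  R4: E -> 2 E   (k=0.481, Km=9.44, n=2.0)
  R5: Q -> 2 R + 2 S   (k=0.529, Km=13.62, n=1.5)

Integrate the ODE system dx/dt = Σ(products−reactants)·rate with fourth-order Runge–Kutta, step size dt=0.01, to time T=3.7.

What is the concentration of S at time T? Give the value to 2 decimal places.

S at T = 16.04

RK4 with dt=0.01: 370 steps to T=3.7. Trajectory (selected grid times):
t=0.00: R=35.65 E=37.96 S=12.50 Q=11.80
t=0.41: R=36.29 E=38.39 S=12.92 Q=11.54
t=0.82: R=36.93 E=38.81 S=13.33 Q=11.28
t=1.23: R=37.56 E=39.24 S=13.73 Q=11.02
t=1.64: R=38.19 E=39.67 S=14.13 Q=10.77
t=2.06: R=38.84 E=40.11 S=14.53 Q=10.51
t=2.47: R=39.46 E=40.54 S=14.92 Q=10.27
t=2.88: R=40.08 E=40.97 S=15.30 Q=10.02
t=3.29: R=40.70 E=41.40 S=15.67 Q=9.78
t=3.70: R=41.32 E=41.83 S=16.04 Q=9.54
Read off S at T=3.7: 16.04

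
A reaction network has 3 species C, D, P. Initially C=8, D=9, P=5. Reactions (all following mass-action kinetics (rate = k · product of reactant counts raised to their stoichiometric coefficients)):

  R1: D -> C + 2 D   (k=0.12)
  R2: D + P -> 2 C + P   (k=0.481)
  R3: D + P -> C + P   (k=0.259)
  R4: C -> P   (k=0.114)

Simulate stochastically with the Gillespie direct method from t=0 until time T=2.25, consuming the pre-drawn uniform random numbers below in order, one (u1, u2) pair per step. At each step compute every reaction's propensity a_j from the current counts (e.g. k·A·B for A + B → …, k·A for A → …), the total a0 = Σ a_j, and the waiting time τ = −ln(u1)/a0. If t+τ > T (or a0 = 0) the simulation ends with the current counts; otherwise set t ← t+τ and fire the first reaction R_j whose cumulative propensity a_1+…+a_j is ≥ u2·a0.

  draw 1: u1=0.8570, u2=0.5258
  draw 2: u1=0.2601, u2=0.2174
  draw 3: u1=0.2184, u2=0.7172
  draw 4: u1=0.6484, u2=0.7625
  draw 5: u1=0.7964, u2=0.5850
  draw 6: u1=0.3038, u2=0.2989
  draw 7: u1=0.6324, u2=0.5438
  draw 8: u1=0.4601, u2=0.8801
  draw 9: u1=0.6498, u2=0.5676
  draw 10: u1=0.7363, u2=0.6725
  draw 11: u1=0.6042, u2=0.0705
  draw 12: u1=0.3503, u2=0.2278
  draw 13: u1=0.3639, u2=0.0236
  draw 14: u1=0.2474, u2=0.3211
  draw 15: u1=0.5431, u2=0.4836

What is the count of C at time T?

t=0.000: C=8 D=9 P=5
Draw 1: a1=1.080, a2=21.645, a3=11.655, a4=0.912, a0=35.292; τ=−ln(0.8570)/35.292=0.004 → t=0.004; u2·a0=0.5258·35.292=18.557; a1=1.080 < 18.557 ≤ a1+a2=22.725 → R2 fires; C=10 D=8 P=5
Draw 2: a1=0.960, a2=19.240, a3=10.360, a4=1.140, a0=31.700; τ=−ln(0.2601)/31.700=0.042 → t=0.047; u2·a0=0.2174·31.700=6.892; a1=0.960 < 6.892 ≤ a1+a2=20.200 → R2 fires; C=12 D=7 P=5
Draw 3: a1=0.840, a2=16.835, a3=9.065, a4=1.368, a0=28.108; τ=−ln(0.2184)/28.108=0.054 → t=0.101; u2·a0=0.7172·28.108=20.159; a1+a2=17.675 < 20.159 ≤ a1+…+a3=26.740 → R3 fires; C=13 D=6 P=5
Draw 4: a1=0.720, a2=14.430, a3=7.770, a4=1.482, a0=24.402; τ=−ln(0.6484)/24.402=0.018 → t=0.119; u2·a0=0.7625·24.402=18.607; a1+a2=15.150 < 18.607 ≤ a1+…+a3=22.920 → R3 fires; C=14 D=5 P=5
Draw 5: a1=0.600, a2=12.025, a3=6.475, a4=1.596, a0=20.696; τ=−ln(0.7964)/20.696=0.011 → t=0.130; u2·a0=0.5850·20.696=12.107; a1=0.600 < 12.107 ≤ a1+a2=12.625 → R2 fires; C=16 D=4 P=5
Draw 6: a1=0.480, a2=9.620, a3=5.180, a4=1.824, a0=17.104; τ=−ln(0.3038)/17.104=0.070 → t=0.199; u2·a0=0.2989·17.104=5.112; a1=0.480 < 5.112 ≤ a1+a2=10.100 → R2 fires; C=18 D=3 P=5
Draw 7: a1=0.360, a2=7.215, a3=3.885, a4=2.052, a0=13.512; τ=−ln(0.6324)/13.512=0.034 → t=0.233; u2·a0=0.5438·13.512=7.348; a1=0.360 < 7.348 ≤ a1+a2=7.575 → R2 fires; C=20 D=2 P=5
Draw 8: a1=0.240, a2=4.810, a3=2.590, a4=2.280, a0=9.920; τ=−ln(0.4601)/9.920=0.078 → t=0.312; u2·a0=0.8801·9.920=8.731; a1+…+a3=7.640 < 8.731 ≤ a1+…+a4=9.920 → R4 fires; C=19 D=2 P=6
Draw 9: a1=0.240, a2=5.772, a3=3.108, a4=2.166, a0=11.286; τ=−ln(0.6498)/11.286=0.038 → t=0.350; u2·a0=0.5676·11.286=6.406; a1+a2=6.012 < 6.406 ≤ a1+…+a3=9.120 → R3 fires; C=20 D=1 P=6
Draw 10: a1=0.120, a2=2.886, a3=1.554, a4=2.280, a0=6.840; τ=−ln(0.7363)/6.840=0.045 → t=0.395; u2·a0=0.6725·6.840=4.600; a1+…+a3=4.560 < 4.600 ≤ a1+…+a4=6.840 → R4 fires; C=19 D=1 P=7
Draw 11: a1=0.120, a2=3.367, a3=1.813, a4=2.166, a0=7.466; τ=−ln(0.6042)/7.466=0.067 → t=0.462; u2·a0=0.0705·7.466=0.526; a1=0.120 < 0.526 ≤ a1+a2=3.487 → R2 fires; C=21 D=0 P=7
Draw 12: a1=0.000, a2=0.000, a3=0.000, a4=2.394, a0=2.394; τ=−ln(0.3503)/2.394=0.438 → t=0.900; u2·a0=0.2278·2.394=0.545; a1+…+a3=0.000 < 0.545 ≤ a1+…+a4=2.394 → R4 fires; C=20 D=0 P=8
Draw 13: a1=0.000, a2=0.000, a3=0.000, a4=2.280, a0=2.280; τ=−ln(0.3639)/2.280=0.443 → t=1.344; u2·a0=0.0236·2.280=0.054; a1+…+a3=0.000 < 0.054 ≤ a1+…+a4=2.280 → R4 fires; C=19 D=0 P=9
Draw 14: a1=0.000, a2=0.000, a3=0.000, a4=2.166, a0=2.166; τ=−ln(0.2474)/2.166=0.645 → t=1.988; u2·a0=0.3211·2.166=0.696; a1+…+a3=0.000 < 0.696 ≤ a1+…+a4=2.166 → R4 fires; C=18 D=0 P=10
Draw 15: a1=0.000, a2=0.000, a3=0.000, a4=2.052, a0=2.052; τ=−ln(0.5431)/2.052=0.297 → t=2.286 > T=2.25: stop.
Read off C at T=2.25: 18

C at T = 18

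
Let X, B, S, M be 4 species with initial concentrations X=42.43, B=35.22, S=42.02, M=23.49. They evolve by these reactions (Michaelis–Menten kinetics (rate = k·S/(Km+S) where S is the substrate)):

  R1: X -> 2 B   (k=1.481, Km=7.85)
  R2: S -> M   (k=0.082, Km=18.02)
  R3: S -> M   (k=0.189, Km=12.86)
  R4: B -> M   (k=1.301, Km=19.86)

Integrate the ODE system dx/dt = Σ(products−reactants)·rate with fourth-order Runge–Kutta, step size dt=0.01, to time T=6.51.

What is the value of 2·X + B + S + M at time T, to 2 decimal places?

Value at T = 185.59

Check how each reaction changes W = 2·X + B + S + M (weight of products minus weight of reactants):
R1: X -> 2 B: (1·2) − (2·1) = 2 − 2 = 0
R2: S -> M: (1·1) − (1·1) = 1 − 1 = 0
R3: S -> M: (1·1) − (1·1) = 1 − 1 = 0
R4: B -> M: (1·1) − (1·1) = 1 − 1 = 0
Every reaction leaves W unchanged, so W is conserved and no simulation is needed: W(T) = W(0) = 2·42.43 + 35.22 + 42.02 + 23.49 = 185.59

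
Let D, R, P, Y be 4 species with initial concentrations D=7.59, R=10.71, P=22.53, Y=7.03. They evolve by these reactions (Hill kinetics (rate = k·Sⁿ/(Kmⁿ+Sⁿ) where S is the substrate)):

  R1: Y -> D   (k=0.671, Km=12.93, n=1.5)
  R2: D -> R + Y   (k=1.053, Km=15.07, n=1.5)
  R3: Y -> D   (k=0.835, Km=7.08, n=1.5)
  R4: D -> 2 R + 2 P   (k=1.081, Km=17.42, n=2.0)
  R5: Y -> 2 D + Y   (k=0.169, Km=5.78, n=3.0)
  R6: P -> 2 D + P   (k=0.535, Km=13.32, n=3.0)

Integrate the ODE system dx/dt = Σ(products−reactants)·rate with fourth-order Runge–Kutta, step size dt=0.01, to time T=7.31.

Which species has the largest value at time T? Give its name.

Dominant species at T: P

RK4 with dt=0.01: 731 steps to T=7.31. Trajectory (selected grid times):
t=0.00: D=7.59 R=10.71 P=22.53 Y=7.03
t=0.81: D=8.57 R=11.26 P=22.84 Y=6.79
t=1.62: D=9.48 R=11.90 P=23.21 Y=6.59
t=2.44: D=10.33 R=12.64 P=23.65 Y=6.42
t=3.25: D=11.11 R=13.44 P=24.13 Y=6.29
t=4.06: D=11.85 R=14.31 P=24.66 Y=6.19
t=4.87: D=12.54 R=15.24 P=25.23 Y=6.11
t=5.69: D=13.20 R=16.25 P=25.86 Y=6.06
t=6.50: D=13.82 R=17.30 P=26.52 Y=6.02
t=7.31: D=14.41 R=18.40 P=27.21 Y=6.00
At T=7.31: D=14.41 R=18.40 P=27.21 Y=6.00; the largest is P.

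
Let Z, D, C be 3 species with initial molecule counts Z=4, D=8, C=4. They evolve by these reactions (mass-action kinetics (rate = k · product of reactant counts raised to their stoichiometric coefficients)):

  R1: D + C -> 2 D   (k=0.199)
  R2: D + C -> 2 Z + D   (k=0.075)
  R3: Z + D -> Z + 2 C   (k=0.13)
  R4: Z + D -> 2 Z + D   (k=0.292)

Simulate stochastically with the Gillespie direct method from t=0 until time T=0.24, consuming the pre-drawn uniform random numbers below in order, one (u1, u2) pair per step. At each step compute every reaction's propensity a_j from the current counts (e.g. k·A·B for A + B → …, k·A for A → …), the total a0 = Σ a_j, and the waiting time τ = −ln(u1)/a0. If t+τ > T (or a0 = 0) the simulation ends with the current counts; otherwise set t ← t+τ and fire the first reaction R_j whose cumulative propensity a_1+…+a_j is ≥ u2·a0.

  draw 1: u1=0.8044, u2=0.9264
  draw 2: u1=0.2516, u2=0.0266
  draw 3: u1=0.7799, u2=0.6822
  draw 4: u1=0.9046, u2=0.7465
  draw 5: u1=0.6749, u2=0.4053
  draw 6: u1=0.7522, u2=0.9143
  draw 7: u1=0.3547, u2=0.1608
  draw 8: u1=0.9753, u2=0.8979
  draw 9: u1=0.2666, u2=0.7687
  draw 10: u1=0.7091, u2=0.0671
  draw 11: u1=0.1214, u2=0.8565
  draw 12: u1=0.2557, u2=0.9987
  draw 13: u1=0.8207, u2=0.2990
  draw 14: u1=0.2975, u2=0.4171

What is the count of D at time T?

D at T = 9

t=0.000: Z=4 D=8 C=4
Draw 1: a1=6.368, a2=2.400, a3=4.160, a4=9.344, a0=22.272; τ=−ln(0.8044)/22.272=0.010 → t=0.010; u2·a0=0.9264·22.272=20.633; a1+…+a3=12.928 < 20.633 ≤ a1+…+a4=22.272 → R4 fires; Z=5 D=8 C=4
Draw 2: a1=6.368, a2=2.400, a3=5.200, a4=11.680, a0=25.648; τ=−ln(0.2516)/25.648=0.054 → t=0.064; u2·a0=0.0266·25.648=0.682 ≤ a1=6.368 → R1 fires; Z=5 D=9 C=3
Draw 3: a1=5.373, a2=2.025, a3=5.850, a4=13.140, a0=26.388; τ=−ln(0.7799)/26.388=0.009 → t=0.073; u2·a0=0.6822·26.388=18.002; a1+…+a3=13.248 < 18.002 ≤ a1+…+a4=26.388 → R4 fires; Z=6 D=9 C=3
Draw 4: a1=5.373, a2=2.025, a3=7.020, a4=15.768, a0=30.186; τ=−ln(0.9046)/30.186=0.003 → t=0.076; u2·a0=0.7465·30.186=22.534; a1+…+a3=14.418 < 22.534 ≤ a1+…+a4=30.186 → R4 fires; Z=7 D=9 C=3
Draw 5: a1=5.373, a2=2.025, a3=8.190, a4=18.396, a0=33.984; τ=−ln(0.6749)/33.984=0.012 → t=0.088; u2·a0=0.4053·33.984=13.774; a1+a2=7.398 < 13.774 ≤ a1+…+a3=15.588 → R3 fires; Z=7 D=8 C=5
Draw 6: a1=7.960, a2=3.000, a3=7.280, a4=16.352, a0=34.592; τ=−ln(0.7522)/34.592=0.008 → t=0.096; u2·a0=0.9143·34.592=31.627; a1+…+a3=18.240 < 31.627 ≤ a1+…+a4=34.592 → R4 fires; Z=8 D=8 C=5
Draw 7: a1=7.960, a2=3.000, a3=8.320, a4=18.688, a0=37.968; τ=−ln(0.3547)/37.968=0.027 → t=0.123; u2·a0=0.1608·37.968=6.105 ≤ a1=7.960 → R1 fires; Z=8 D=9 C=4
Draw 8: a1=7.164, a2=2.700, a3=9.360, a4=21.024, a0=40.248; τ=−ln(0.9753)/40.248=0.001 → t=0.124; u2·a0=0.8979·40.248=36.139; a1+…+a3=19.224 < 36.139 ≤ a1+…+a4=40.248 → R4 fires; Z=9 D=9 C=4
Draw 9: a1=7.164, a2=2.700, a3=10.530, a4=23.652, a0=44.046; τ=−ln(0.2666)/44.046=0.030 → t=0.154; u2·a0=0.7687·44.046=33.858; a1+…+a3=20.394 < 33.858 ≤ a1+…+a4=44.046 → R4 fires; Z=10 D=9 C=4
Draw 10: a1=7.164, a2=2.700, a3=11.700, a4=26.280, a0=47.844; τ=−ln(0.7091)/47.844=0.007 → t=0.161; u2·a0=0.0671·47.844=3.210 ≤ a1=7.164 → R1 fires; Z=10 D=10 C=3
Draw 11: a1=5.970, a2=2.250, a3=13.000, a4=29.200, a0=50.420; τ=−ln(0.1214)/50.420=0.042 → t=0.203; u2·a0=0.8565·50.420=43.185; a1+…+a3=21.220 < 43.185 ≤ a1+…+a4=50.420 → R4 fires; Z=11 D=10 C=3
Draw 12: a1=5.970, a2=2.250, a3=14.300, a4=32.120, a0=54.640; τ=−ln(0.2557)/54.640=0.025 → t=0.228; u2·a0=0.9987·54.640=54.569; a1+…+a3=22.520 < 54.569 ≤ a1+…+a4=54.640 → R4 fires; Z=12 D=10 C=3
Draw 13: a1=5.970, a2=2.250, a3=15.600, a4=35.040, a0=58.860; τ=−ln(0.8207)/58.860=0.003 → t=0.231; u2·a0=0.2990·58.860=17.599; a1+a2=8.220 < 17.599 ≤ a1+…+a3=23.820 → R3 fires; Z=12 D=9 C=5
Draw 14: a1=8.955, a2=3.375, a3=14.040, a4=31.536, a0=57.906; τ=−ln(0.2975)/57.906=0.021 → t=0.252 > T=0.24: stop.
Read off D at T=0.24: 9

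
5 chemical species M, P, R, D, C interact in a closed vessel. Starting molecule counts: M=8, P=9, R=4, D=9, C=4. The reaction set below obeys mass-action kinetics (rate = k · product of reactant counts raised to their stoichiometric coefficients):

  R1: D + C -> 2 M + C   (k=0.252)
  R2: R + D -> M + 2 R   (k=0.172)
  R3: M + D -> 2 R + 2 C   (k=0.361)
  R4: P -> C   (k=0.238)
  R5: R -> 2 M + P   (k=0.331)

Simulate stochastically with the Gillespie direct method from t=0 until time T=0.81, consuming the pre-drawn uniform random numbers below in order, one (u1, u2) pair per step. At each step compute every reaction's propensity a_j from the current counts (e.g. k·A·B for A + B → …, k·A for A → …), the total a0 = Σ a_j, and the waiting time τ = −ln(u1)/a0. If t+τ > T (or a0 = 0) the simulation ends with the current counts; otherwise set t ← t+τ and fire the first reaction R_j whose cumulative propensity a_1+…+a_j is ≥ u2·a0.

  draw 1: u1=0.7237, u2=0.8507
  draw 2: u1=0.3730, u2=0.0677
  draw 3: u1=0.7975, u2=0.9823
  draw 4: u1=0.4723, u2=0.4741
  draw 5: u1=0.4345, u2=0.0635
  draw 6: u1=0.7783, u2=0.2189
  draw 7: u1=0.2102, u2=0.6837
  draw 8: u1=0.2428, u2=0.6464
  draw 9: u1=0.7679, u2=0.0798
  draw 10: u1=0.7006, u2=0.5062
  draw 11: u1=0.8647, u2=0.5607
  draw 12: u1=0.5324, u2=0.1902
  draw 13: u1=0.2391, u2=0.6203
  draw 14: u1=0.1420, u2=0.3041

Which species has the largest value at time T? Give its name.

Dominant species at T: M

t=0.000: M=8 P=9 R=4 D=9 C=4
Draw 1: a1=9.072, a2=6.192, a3=25.992, a4=2.142, a5=1.324, a0=44.722; τ=−ln(0.7237)/44.722=0.007 → t=0.007; u2·a0=0.8507·44.722=38.045; a1+a2=15.264 < 38.045 ≤ a1+…+a3=41.256 → R3 fires; M=7 P=9 R=6 D=8 C=6
Draw 2: a1=12.096, a2=8.256, a3=20.216, a4=2.142, a5=1.986, a0=44.696; τ=−ln(0.3730)/44.696=0.022 → t=0.029; u2·a0=0.0677·44.696=3.026 ≤ a1=12.096 → R1 fires; M=9 P=9 R=6 D=7 C=6
Draw 3: a1=10.584, a2=7.224, a3=22.743, a4=2.142, a5=1.986, a0=44.679; τ=−ln(0.7975)/44.679=0.005 → t=0.034; u2·a0=0.9823·44.679=43.888; a1+…+a4=42.693 < 43.888 ≤ a1+…+a5=44.679 → R5 fires; M=11 P=10 R=5 D=7 C=6
Draw 4: a1=10.584, a2=6.020, a3=27.797, a4=2.380, a5=1.655, a0=48.436; τ=−ln(0.4723)/48.436=0.015 → t=0.050; u2·a0=0.4741·48.436=22.964; a1+a2=16.604 < 22.964 ≤ a1+…+a3=44.401 → R3 fires; M=10 P=10 R=7 D=6 C=8
Draw 5: a1=12.096, a2=7.224, a3=21.660, a4=2.380, a5=2.317, a0=45.677; τ=−ln(0.4345)/45.677=0.018 → t=0.068; u2·a0=0.0635·45.677=2.900 ≤ a1=12.096 → R1 fires; M=12 P=10 R=7 D=5 C=8
Draw 6: a1=10.080, a2=6.020, a3=21.660, a4=2.380, a5=2.317, a0=42.457; τ=−ln(0.7783)/42.457=0.006 → t=0.074; u2·a0=0.2189·42.457=9.294 ≤ a1=10.080 → R1 fires; M=14 P=10 R=7 D=4 C=8
Draw 7: a1=8.064, a2=4.816, a3=20.216, a4=2.380, a5=2.317, a0=37.793; τ=−ln(0.2102)/37.793=0.041 → t=0.115; u2·a0=0.6837·37.793=25.839; a1+a2=12.880 < 25.839 ≤ a1+…+a3=33.096 → R3 fires; M=13 P=10 R=9 D=3 C=10
Draw 8: a1=7.560, a2=4.644, a3=14.079, a4=2.380, a5=2.979, a0=31.642; τ=−ln(0.2428)/31.642=0.045 → t=0.160; u2·a0=0.6464·31.642=20.453; a1+a2=12.204 < 20.453 ≤ a1+…+a3=26.283 → R3 fires; M=12 P=10 R=11 D=2 C=12
Draw 9: a1=6.048, a2=3.784, a3=8.664, a4=2.380, a5=3.641, a0=24.517; τ=−ln(0.7679)/24.517=0.011 → t=0.171; u2·a0=0.0798·24.517=1.956 ≤ a1=6.048 → R1 fires; M=14 P=10 R=11 D=1 C=12
Draw 10: a1=3.024, a2=1.892, a3=5.054, a4=2.380, a5=3.641, a0=15.991; τ=−ln(0.7006)/15.991=0.022 → t=0.193; u2·a0=0.5062·15.991=8.095; a1+a2=4.916 < 8.095 ≤ a1+…+a3=9.970 → R3 fires; M=13 P=10 R=13 D=0 C=14
Draw 11: a1=0.000, a2=0.000, a3=0.000, a4=2.380, a5=4.303, a0=6.683; τ=−ln(0.8647)/6.683=0.022 → t=0.215; u2·a0=0.5607·6.683=3.747; a1+…+a4=2.380 < 3.747 ≤ a1+…+a5=6.683 → R5 fires; M=15 P=11 R=12 D=0 C=14
Draw 12: a1=0.000, a2=0.000, a3=0.000, a4=2.618, a5=3.972, a0=6.590; τ=−ln(0.5324)/6.590=0.096 → t=0.310; u2·a0=0.1902·6.590=1.253; a1+…+a3=0.000 < 1.253 ≤ a1+…+a4=2.618 → R4 fires; M=15 P=10 R=12 D=0 C=15
Draw 13: a1=0.000, a2=0.000, a3=0.000, a4=2.380, a5=3.972, a0=6.352; τ=−ln(0.2391)/6.352=0.225 → t=0.536; u2·a0=0.6203·6.352=3.940; a1+…+a4=2.380 < 3.940 ≤ a1+…+a5=6.352 → R5 fires; M=17 P=11 R=11 D=0 C=15
Draw 14: a1=0.000, a2=0.000, a3=0.000, a4=2.618, a5=3.641, a0=6.259; τ=−ln(0.1420)/6.259=0.312 → t=0.848 > T=0.81: stop.
At T=0.81: M=17 P=11 R=11 D=0 C=15; the largest is M.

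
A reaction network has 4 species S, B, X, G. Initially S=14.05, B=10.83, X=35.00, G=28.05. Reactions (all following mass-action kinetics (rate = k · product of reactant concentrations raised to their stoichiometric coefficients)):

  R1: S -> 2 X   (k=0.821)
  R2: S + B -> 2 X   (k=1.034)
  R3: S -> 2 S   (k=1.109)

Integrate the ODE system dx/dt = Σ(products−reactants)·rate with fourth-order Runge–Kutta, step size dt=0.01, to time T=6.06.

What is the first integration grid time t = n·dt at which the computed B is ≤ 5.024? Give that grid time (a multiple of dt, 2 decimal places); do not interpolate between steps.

Threshold first reached at t = 0.07

RK4 with dt=0.01: 606 steps to T=6.06. Trajectory (selected grid times):
t=0.00: S=14.05 B=10.83 X=35.00 G=28.05
t=0.06: S=8.89 B=5.48 X=46.78 G=28.05
t=0.07: S=8.45 B=5.01 X=47.86 G=28.05
t=0.67: S=4.53 B=0.20 X=62.62 G=28.05
t=1.35: S=5.29 B=0.01 X=68.42 G=28.05
t=2.02: S=6.41 B=0.00 X=74.85 G=28.05
t=2.69: S=7.77 B=0.00 X=82.63 G=28.05
t=3.37: S=9.46 B=0.00 X=92.22 G=28.05
t=4.04: S=11.47 B=0.00 X=103.69 G=28.05
t=4.71: S=13.91 B=0.00 X=117.61 G=28.05
t=5.39: S=16.92 B=0.00 X=134.76 G=28.05
t=6.06: S=20.52 B=0.00 X=155.30 G=28.05
B(0.06)=5.481 > 5.024 but B(0.07)=5.012 ≤ 5.024, so the first grid time is t=0.07.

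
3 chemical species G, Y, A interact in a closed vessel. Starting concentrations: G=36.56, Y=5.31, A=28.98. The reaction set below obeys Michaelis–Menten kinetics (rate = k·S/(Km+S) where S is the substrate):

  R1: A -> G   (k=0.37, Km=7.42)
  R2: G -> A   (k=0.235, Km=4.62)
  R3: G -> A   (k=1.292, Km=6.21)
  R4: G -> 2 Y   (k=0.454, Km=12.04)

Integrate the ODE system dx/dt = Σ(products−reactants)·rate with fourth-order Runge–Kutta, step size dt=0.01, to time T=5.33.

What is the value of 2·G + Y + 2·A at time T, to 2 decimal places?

Value at T = 136.39

Check how each reaction changes W = 2·G + Y + 2·A (weight of products minus weight of reactants):
R1: A -> G: (2·1) − (2·1) = 2 − 2 = 0
R2: G -> A: (2·1) − (2·1) = 2 − 2 = 0
R3: G -> A: (2·1) − (2·1) = 2 − 2 = 0
R4: G -> 2 Y: (1·2) − (2·1) = 2 − 2 = 0
Every reaction leaves W unchanged, so W is conserved and no simulation is needed: W(T) = W(0) = 2·36.56 + 5.31 + 2·28.98 = 136.39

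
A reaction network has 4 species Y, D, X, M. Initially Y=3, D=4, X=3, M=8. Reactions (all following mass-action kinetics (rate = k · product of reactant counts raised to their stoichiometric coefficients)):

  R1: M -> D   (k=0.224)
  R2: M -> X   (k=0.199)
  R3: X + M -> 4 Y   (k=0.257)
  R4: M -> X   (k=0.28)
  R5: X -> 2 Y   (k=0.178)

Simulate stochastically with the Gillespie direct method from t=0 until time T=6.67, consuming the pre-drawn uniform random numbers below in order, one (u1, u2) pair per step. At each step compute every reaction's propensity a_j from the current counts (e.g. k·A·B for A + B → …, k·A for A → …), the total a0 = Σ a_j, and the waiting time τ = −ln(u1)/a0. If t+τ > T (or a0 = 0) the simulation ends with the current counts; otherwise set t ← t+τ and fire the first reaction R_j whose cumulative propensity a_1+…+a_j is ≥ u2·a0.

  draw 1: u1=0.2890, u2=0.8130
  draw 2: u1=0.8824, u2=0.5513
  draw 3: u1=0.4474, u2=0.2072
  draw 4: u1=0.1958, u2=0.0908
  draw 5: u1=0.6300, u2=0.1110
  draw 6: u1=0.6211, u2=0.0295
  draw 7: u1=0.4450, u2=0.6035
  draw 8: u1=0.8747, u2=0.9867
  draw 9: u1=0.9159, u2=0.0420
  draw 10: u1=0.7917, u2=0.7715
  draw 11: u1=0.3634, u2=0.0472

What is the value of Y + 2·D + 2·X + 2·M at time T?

Check how each reaction changes W = Y + 2·D + 2·X + 2·M (weight of products minus weight of reactants):
R1: M -> D: (2·1) − (2·1) = 2 − 2 = 0
R2: M -> X: (2·1) − (2·1) = 2 − 2 = 0
R3: X + M -> 4 Y: (1·4) − (2·1 + 2·1) = 4 − 4 = 0
R4: M -> X: (2·1) − (2·1) = 2 − 2 = 0
R5: X -> 2 Y: (1·2) − (2·1) = 2 − 2 = 0
Every reaction leaves W unchanged, so W is conserved and no simulation is needed: W(T) = W(0) = 3 + 2·4 + 2·3 + 2·8 = 33

Value at T = 33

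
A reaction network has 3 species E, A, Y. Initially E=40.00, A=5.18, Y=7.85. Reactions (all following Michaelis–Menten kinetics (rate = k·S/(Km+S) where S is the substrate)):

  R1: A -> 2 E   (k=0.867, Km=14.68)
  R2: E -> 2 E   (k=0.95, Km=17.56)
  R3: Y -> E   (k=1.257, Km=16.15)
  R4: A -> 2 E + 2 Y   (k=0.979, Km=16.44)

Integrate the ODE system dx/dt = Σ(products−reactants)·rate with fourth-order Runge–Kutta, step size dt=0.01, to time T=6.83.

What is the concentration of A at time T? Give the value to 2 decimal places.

RK4 with dt=0.01: 683 steps to T=6.83. Trajectory (selected grid times):
t=0.00: E=40.00 A=5.18 Y=7.85
t=0.76: E=41.50 A=4.84 Y=7.88
t=1.52: E=42.97 A=4.51 Y=7.90
t=2.28: E=44.41 A=4.21 Y=7.90
t=3.04: E=45.83 A=3.92 Y=7.88
t=3.79: E=47.19 A=3.65 Y=7.85
t=4.55: E=48.55 A=3.39 Y=7.80
t=5.31: E=49.88 A=3.15 Y=7.73
t=6.07: E=51.18 A=2.92 Y=7.66
t=6.83: E=52.46 A=2.70 Y=7.57
Read off A at T=6.83: 2.70

A at T = 2.70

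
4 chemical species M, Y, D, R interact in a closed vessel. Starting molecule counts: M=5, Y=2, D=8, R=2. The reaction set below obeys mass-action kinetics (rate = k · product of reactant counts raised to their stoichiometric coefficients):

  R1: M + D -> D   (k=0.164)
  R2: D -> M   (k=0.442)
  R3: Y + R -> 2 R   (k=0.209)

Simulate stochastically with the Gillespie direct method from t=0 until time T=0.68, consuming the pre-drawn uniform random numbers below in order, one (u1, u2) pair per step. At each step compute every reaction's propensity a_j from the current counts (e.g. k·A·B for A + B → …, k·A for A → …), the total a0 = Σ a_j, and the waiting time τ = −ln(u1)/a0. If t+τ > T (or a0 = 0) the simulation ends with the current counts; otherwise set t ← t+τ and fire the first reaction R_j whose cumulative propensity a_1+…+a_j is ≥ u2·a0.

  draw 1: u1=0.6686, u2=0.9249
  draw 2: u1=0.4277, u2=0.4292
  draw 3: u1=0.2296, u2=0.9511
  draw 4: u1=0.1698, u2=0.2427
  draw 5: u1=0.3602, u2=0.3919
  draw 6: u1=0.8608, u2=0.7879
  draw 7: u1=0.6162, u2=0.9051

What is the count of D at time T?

t=0.000: M=5 Y=2 D=8 R=2
Draw 1: a1=6.560, a2=3.536, a3=0.836, a0=10.932; τ=−ln(0.6686)/10.932=0.037 → t=0.037; u2·a0=0.9249·10.932=10.111; a1+a2=10.096 < 10.111 ≤ a1+…+a3=10.932 → R3 fires; M=5 Y=1 D=8 R=3
Draw 2: a1=6.560, a2=3.536, a3=0.627, a0=10.723; τ=−ln(0.4277)/10.723=0.079 → t=0.116; u2·a0=0.4292·10.723=4.602 ≤ a1=6.560 → R1 fires; M=4 Y=1 D=8 R=3
Draw 3: a1=5.248, a2=3.536, a3=0.627, a0=9.411; τ=−ln(0.2296)/9.411=0.156 → t=0.272; u2·a0=0.9511·9.411=8.951; a1+a2=8.784 < 8.951 ≤ a1+…+a3=9.411 → R3 fires; M=4 Y=0 D=8 R=4
Draw 4: a1=5.248, a2=3.536, a3=0.000, a0=8.784; τ=−ln(0.1698)/8.784=0.202 → t=0.474; u2·a0=0.2427·8.784=2.132 ≤ a1=5.248 → R1 fires; M=3 Y=0 D=8 R=4
Draw 5: a1=3.936, a2=3.536, a3=0.000, a0=7.472; τ=−ln(0.3602)/7.472=0.137 → t=0.611; u2·a0=0.3919·7.472=2.928 ≤ a1=3.936 → R1 fires; M=2 Y=0 D=8 R=4
Draw 6: a1=2.624, a2=3.536, a3=0.000, a0=6.160; τ=−ln(0.8608)/6.160=0.024 → t=0.635; u2·a0=0.7879·6.160=4.853; a1=2.624 < 4.853 ≤ a1+a2=6.160 → R2 fires; M=3 Y=0 D=7 R=4
Draw 7: a1=3.444, a2=3.094, a3=0.000, a0=6.538; τ=−ln(0.6162)/6.538=0.074 → t=0.709 > T=0.68: stop.
Read off D at T=0.68: 7

D at T = 7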